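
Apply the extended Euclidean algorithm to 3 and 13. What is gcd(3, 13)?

1

Euclidean algorithm:
13 = 4·3 + 1
3 = 3·1 + 0
gcd(3, 13) = 1.
Express as a combination:
1 = 13 − 4·3
So 1 = (1)·13 + (-4)·3.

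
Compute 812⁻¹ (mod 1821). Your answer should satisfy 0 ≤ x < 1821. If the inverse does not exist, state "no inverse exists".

Run Euclid on (1821, 812):
1821 = 2*812 + 197
812 = 4*197 + 24
197 = 8*24 + 5
24 = 4*5 + 4
5 = 1*4 + 1
4 = 4*1 + 0
Since gcd(812, 1821) = 1, back-substitute to write 1 as a combination:
1 = 5 − 4
1 = −24 + 5·5
1 = 5·197 − 41·24
1 = −41·812 + 169·197
1 = 169·1821 − 379·812
Thus 812·(-379) ≡ 1 (mod 1821); reducing, -379 mod 1821 = 1442.

1442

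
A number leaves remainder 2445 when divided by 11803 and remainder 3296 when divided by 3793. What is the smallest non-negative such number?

3932844

Write x = 2445 + 11803·k. Then 11803·k ≡ 3296 − 2445 ≡ 851 (mod 3793).
Need 11803⁻¹ mod 3793. Extended Euclid on (3793, 424):
3793 = 8×424 + 401
424 = 1×401 + 23
401 = 17×23 + 10
23 = 2×10 + 3
10 = 3×3 + 1
3 = 3×1 + 0
Back-substitute:
1 = 10 − 3·3
1 = −3·23 + 7·10
1 = 7·401 − 122·23
1 = −122·424 + 129·401
1 = 129·3793 − 1154·424
11803⁻¹ ≡ 2639 (mod 3793), so k ≡ 2639·851 ≡ 333 (mod 3793).
x = 2445 + 11803·333 = 3932844.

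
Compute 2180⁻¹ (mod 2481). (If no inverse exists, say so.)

Apply the Euclidean algorithm to 2481 and 2180:
2481 = 1·2180 + 301
2180 = 7·301 + 73
301 = 4·73 + 9
73 = 8·9 + 1
9 = 9·1 + 0
gcd = 1, so the inverse exists. Back-substitute:
1 = 73 − 8·9
1 = −8·301 + 33·73
1 = 33·2180 − 239·301
1 = −239·2481 + 272·2180
So 2180·272 ≡ 1 (mod 2481).

272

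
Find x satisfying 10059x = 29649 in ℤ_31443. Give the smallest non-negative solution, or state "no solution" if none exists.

First find gcd(10059, 31443):
31443 = 3×10059 + 1266
10059 = 7×1266 + 1197
1266 = 1×1197 + 69
1197 = 17×69 + 24
69 = 2×24 + 21
24 = 1×21 + 3
21 = 7×3 + 0
gcd = 3 and 3 | 29649, so solutions exist. Divide through by 3: 3353x ≡ 9883 (mod 10481).
Now find 3353⁻¹ mod 10481:
10481 = 3*3353 + 422
3353 = 7*422 + 399
422 = 1*399 + 23
399 = 17*23 + 8
23 = 2*8 + 7
8 = 1*7 + 1
7 = 7*1 + 0
Back-substitute:
1 = 8 − 7
1 = −23 + 3·8
1 = 3·399 − 52·23
1 = −52·422 + 55·399
1 = 55·3353 − 437·422
1 = −437·10481 + 1366·3353
So 3353⁻¹ ≡ 1366 (mod 10481).
Then x ≡ 1366·9883 ≡ 650 (mod 10481); the smallest non-negative solution is x = 650.

650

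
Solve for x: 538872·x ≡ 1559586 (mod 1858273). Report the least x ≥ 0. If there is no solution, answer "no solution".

First find gcd(538872, 1858273):
1858273 = 3·538872 + 241657
538872 = 2·241657 + 55558
241657 = 4·55558 + 19425
55558 = 2·19425 + 16708
19425 = 1·16708 + 2717
16708 = 6·2717 + 406
2717 = 6·406 + 281
406 = 1·281 + 125
281 = 2·125 + 31
125 = 4·31 + 1
31 = 31·1 + 0
gcd = 1, so a unique solution mod 1858273 exists.
Back-substitute for the Bézout coefficients:
1 = 125 − 4·31
1 = −4·281 + 9·125
1 = 9·406 − 13·281
1 = −13·2717 + 87·406
1 = 87·16708 − 535·2717
1 = −535·19425 + 622·16708
1 = 622·55558 − 1779·19425
1 = −1779·241657 + 7738·55558
1 = 7738·538872 − 17255·241657
1 = −17255·1858273 + 59503·538872
So 538872·(59503) ≡ 1 (mod 1858273), giving 538872⁻¹ ≡ 59503.
x ≡ 538872⁻¹·1559586 ≡ 59503·1559586 ≡ 1608684 (mod 1858273).

1608684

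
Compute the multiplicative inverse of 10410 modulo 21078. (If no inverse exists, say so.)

Euclidean algorithm on 21078, 10410:
21078 = 2*10410 + 258
10410 = 40*258 + 90
258 = 2*90 + 78
90 = 1*78 + 12
78 = 6*12 + 6
12 = 2*6 + 0
The gcd is 6, not 1, hence no inverse exists.

no inverse exists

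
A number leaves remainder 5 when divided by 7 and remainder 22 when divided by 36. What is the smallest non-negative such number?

166

Write x = 5 + 7·k. Then 7·k ≡ 22 − 5 ≡ 17 (mod 36).
Need 7⁻¹ mod 36. Extended Euclid on (36, 7):
36 = 5·7 + 1
7 = 7·1 + 0
Back-substitute:
1 = 36 − 5·7
7⁻¹ ≡ 31 (mod 36), so k ≡ 31·17 ≡ 23 (mod 36).
x = 5 + 7·23 = 166.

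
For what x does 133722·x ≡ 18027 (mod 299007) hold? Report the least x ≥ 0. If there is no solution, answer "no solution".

14872

First find gcd(133722, 299007):
299007 = 2·133722 + 31563
133722 = 4·31563 + 7470
31563 = 4·7470 + 1683
7470 = 4·1683 + 738
1683 = 2·738 + 207
738 = 3·207 + 117
207 = 1·117 + 90
117 = 1·90 + 27
90 = 3·27 + 9
27 = 3·9 + 0
gcd = 9 and 9 | 18027, so solutions exist. Divide through by 9: 14858x ≡ 2003 (mod 33223).
Now find 14858⁻¹ mod 33223:
33223 = 2*14858 + 3507
14858 = 4*3507 + 830
3507 = 4*830 + 187
830 = 4*187 + 82
187 = 2*82 + 23
82 = 3*23 + 13
23 = 1*13 + 10
13 = 1*10 + 3
10 = 3*3 + 1
3 = 3*1 + 0
Back-substitute:
1 = 10 − 3·3
1 = −3·13 + 4·10
1 = 4·23 − 7·13
1 = −7·82 + 25·23
1 = 25·187 − 57·82
1 = −57·830 + 253·187
1 = 253·3507 − 1069·830
1 = −1069·14858 + 4529·3507
1 = 4529·33223 − 10127·14858
So 14858·(-10127) ≡ 1 (mod 33223), i.e. 14858⁻¹ ≡ 23096.
Then x ≡ 23096·2003 ≡ 14872 (mod 33223); the smallest non-negative solution is x = 14872.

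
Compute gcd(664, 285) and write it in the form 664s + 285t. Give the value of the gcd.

Apply Euclid's algorithm to 664 and 285:
664 = 2*285 + 94
285 = 3*94 + 3
94 = 31*3 + 1
3 = 3*1 + 0
gcd(664, 285) = 1.
Back-substituting:
1 = 94 − 31·3
1 = −31·285 + 94·94
1 = 94·664 − 219·285
So 1 = (94)·664 + (-219)·285.

1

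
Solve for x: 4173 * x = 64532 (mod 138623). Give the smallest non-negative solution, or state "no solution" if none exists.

26790

First find gcd(4173, 138623):
138623 = 33·4173 + 914
4173 = 4·914 + 517
914 = 1·517 + 397
517 = 1·397 + 120
397 = 3·120 + 37
120 = 3·37 + 9
37 = 4·9 + 1
9 = 9·1 + 0
gcd = 1, so a unique solution mod 138623 exists.
Back-substitute for the Bézout coefficients:
1 = 37 − 4·9
1 = −4·120 + 13·37
1 = 13·397 − 43·120
1 = −43·517 + 56·397
1 = 56·914 − 99·517
1 = −99·4173 + 452·914
1 = 452·138623 − 15015·4173
So 4173·(-15015) ≡ 1 (mod 138623), giving 4173⁻¹ ≡ 123608.
x ≡ 4173⁻¹·64532 ≡ 123608·64532 ≡ 26790 (mod 138623).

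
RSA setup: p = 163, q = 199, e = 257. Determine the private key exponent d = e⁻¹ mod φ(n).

2621

φ(n) = (p−1)(q−1) = 162·198 = 32076.
Need d with 257·d ≡ 1 (mod 32076). Apply the extended Euclidean algorithm:
32076 = 124×257 + 208
257 = 1×208 + 49
208 = 4×49 + 12
49 = 4×12 + 1
12 = 12×1 + 0
Back-substitute:
1 = 49 − 4·12
1 = −4·208 + 17·49
1 = 17·257 − 21·208
1 = −21·32076 + 2621·257
So 257·2621 ≡ 1 (mod 32076), hence d = 2621.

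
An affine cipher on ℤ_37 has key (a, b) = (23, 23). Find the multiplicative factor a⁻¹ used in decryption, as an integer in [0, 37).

Apply the Euclidean algorithm to 37 and 23:
37 = 1*23 + 14
23 = 1*14 + 9
14 = 1*9 + 5
9 = 1*5 + 4
5 = 1*4 + 1
4 = 4*1 + 0
The gcd is 1. Working backward:
1 = 5 − 4
1 = −9 + 2·5
1 = 2·14 − 3·9
1 = −3·23 + 5·14
1 = 5·37 − 8·23
Thus 23·(-8) ≡ 1 (mod 37); reducing, -8 mod 37 = 29.

29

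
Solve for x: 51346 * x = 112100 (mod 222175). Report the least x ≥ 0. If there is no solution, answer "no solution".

First find gcd(51346, 222175):
222175 = 4·51346 + 16791
51346 = 3·16791 + 973
16791 = 17·973 + 250
973 = 3·250 + 223
250 = 1·223 + 27
223 = 8·27 + 7
27 = 3·7 + 6
7 = 1·6 + 1
6 = 6·1 + 0
gcd = 1, so a unique solution mod 222175 exists.
Back-substitute for the Bézout coefficients:
1 = 7 − 6
1 = −27 + 4·7
1 = 4·223 − 33·27
1 = −33·250 + 37·223
1 = 37·973 − 144·250
1 = −144·16791 + 2485·973
1 = 2485·51346 − 7599·16791
1 = −7599·222175 + 32881·51346
So 51346·(32881) ≡ 1 (mod 222175), giving 51346⁻¹ ≡ 32881.
x ≡ 51346⁻¹·112100 ≡ 32881·112100 ≡ 76850 (mod 222175).

76850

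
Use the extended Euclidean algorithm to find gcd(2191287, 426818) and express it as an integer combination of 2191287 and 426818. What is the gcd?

Apply Euclid's algorithm to 2191287 and 426818:
2191287 = 5·426818 + 57197
426818 = 7·57197 + 26439
57197 = 2·26439 + 4319
26439 = 6·4319 + 525
4319 = 8·525 + 119
525 = 4·119 + 49
119 = 2·49 + 21
49 = 2·21 + 7
21 = 3·7 + 0
gcd(2191287, 426818) = 7.
Working backward:
7 = 49 − 2·21
7 = −2·119 + 5·49
7 = 5·525 − 22·119
7 = −22·4319 + 181·525
7 = 181·26439 − 1108·4319
7 = −1108·57197 + 2397·26439
7 = 2397·426818 − 17887·57197
7 = −17887·2191287 + 91832·426818
So 7 = (-17887)·2191287 + (91832)·426818.

7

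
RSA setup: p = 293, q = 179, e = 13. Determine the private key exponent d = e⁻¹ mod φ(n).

23989

φ(n) = (p−1)(q−1) = 292·178 = 51976.
Need d with 13·d ≡ 1 (mod 51976). Apply the extended Euclidean algorithm:
51976 = 3998*13 + 2
13 = 6*2 + 1
2 = 2*1 + 0
Back-substitute:
1 = 13 − 6·2
1 = −6·51976 + 23989·13
So 13·23989 ≡ 1 (mod 51976), hence d = 23989.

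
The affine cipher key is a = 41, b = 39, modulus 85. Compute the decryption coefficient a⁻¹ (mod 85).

56

gcd(85, 41) by repeated division:
85 = 2×41 + 3
41 = 13×3 + 2
3 = 1×2 + 1
2 = 2×1 + 0
The gcd is 1. Working backward:
1 = 3 − 2
1 = −41 + 14·3
1 = 14·85 − 29·41
Hence 41⁻¹ ≡ -29 ≡ 56 (mod 85).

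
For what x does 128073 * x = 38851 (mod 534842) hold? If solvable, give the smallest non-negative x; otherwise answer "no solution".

gcd(128073, 534842):
534842 = 4*128073 + 22550
128073 = 5*22550 + 15323
22550 = 1*15323 + 7227
15323 = 2*7227 + 869
7227 = 8*869 + 275
869 = 3*275 + 44
275 = 6*44 + 11
44 = 4*11 + 0
gcd = 11, but 11 ∤ 38851, so the congruence has no solution.

no solution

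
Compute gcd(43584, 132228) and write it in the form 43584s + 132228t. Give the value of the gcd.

Repeated division:
132228 = 3×43584 + 1476
43584 = 29×1476 + 780
1476 = 1×780 + 696
780 = 1×696 + 84
696 = 8×84 + 24
84 = 3×24 + 12
24 = 2×12 + 0
gcd(43584, 132228) = 12.
Back-substituting:
12 = 84 − 3·24
12 = −3·696 + 25·84
12 = 25·780 − 28·696
12 = −28·1476 + 53·780
12 = 53·43584 − 1565·1476
12 = −1565·132228 + 4748·43584
So 12 = (-1565)·132228 + (4748)·43584.

12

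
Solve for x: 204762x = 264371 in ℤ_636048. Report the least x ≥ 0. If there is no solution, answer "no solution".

no solution

gcd(204762, 636048):
636048 = 3*204762 + 21762
204762 = 9*21762 + 8904
21762 = 2*8904 + 3954
8904 = 2*3954 + 996
3954 = 3*996 + 966
996 = 1*966 + 30
966 = 32*30 + 6
30 = 5*6 + 0
gcd = 6, but 6 ∤ 264371, so the congruence has no solution.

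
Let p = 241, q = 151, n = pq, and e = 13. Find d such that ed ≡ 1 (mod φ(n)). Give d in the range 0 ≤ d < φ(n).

φ(n) = (p−1)(q−1) = 240·150 = 36000.
Need d with 13·d ≡ 1 (mod 36000). Apply the extended Euclidean algorithm:
36000 = 2769*13 + 3
13 = 4*3 + 1
3 = 3*1 + 0
Back-substitute:
1 = 13 − 4·3
1 = −4·36000 + 11077·13
So 13·11077 ≡ 1 (mod 36000), hence d = 11077.

11077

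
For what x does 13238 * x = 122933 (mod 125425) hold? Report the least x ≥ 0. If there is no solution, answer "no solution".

First find gcd(13238, 125425):
125425 = 9×13238 + 6283
13238 = 2×6283 + 672
6283 = 9×672 + 235
672 = 2×235 + 202
235 = 1×202 + 33
202 = 6×33 + 4
33 = 8×4 + 1
4 = 4×1 + 0
gcd = 1, so a unique solution mod 125425 exists.
Back-substitute for the Bézout coefficients:
1 = 33 − 8·4
1 = −8·202 + 49·33
1 = 49·235 − 57·202
1 = −57·672 + 163·235
1 = 163·6283 − 1524·672
1 = −1524·13238 + 3211·6283
1 = 3211·125425 − 30423·13238
So 13238·(-30423) ≡ 1 (mod 125425), giving 13238⁻¹ ≡ 95002.
x ≡ 13238⁻¹·122933 ≡ 95002·122933 ≡ 57416 (mod 125425).

57416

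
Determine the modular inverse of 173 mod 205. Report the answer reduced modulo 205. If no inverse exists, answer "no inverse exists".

32

Extended Euclidean algorithm:
205 = 1*173 + 32
173 = 5*32 + 13
32 = 2*13 + 6
13 = 2*6 + 1
6 = 6*1 + 0
gcd = 1, so the inverse exists. Back-substitute:
1 = 13 − 2·6
1 = −2·32 + 5·13
1 = 5·173 − 27·32
1 = −27·205 + 32·173
So 173·32 ≡ 1 (mod 205).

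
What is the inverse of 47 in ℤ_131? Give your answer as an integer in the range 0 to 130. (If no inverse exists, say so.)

Extended Euclidean algorithm:
131 = 2*47 + 37
47 = 1*37 + 10
37 = 3*10 + 7
10 = 1*7 + 3
7 = 2*3 + 1
3 = 3*1 + 0
Since gcd(47, 131) = 1, back-substitute to write 1 as a combination:
1 = 7 − 2·3
1 = −2·10 + 3·7
1 = 3·37 − 11·10
1 = −11·47 + 14·37
1 = 14·131 − 39·47
Thus 47·(-39) ≡ 1 (mod 131); reducing, -39 mod 131 = 92.

92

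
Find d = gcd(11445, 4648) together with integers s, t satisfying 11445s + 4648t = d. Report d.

7

Apply Euclid's algorithm to 11445 and 4648:
11445 = 2·4648 + 2149
4648 = 2·2149 + 350
2149 = 6·350 + 49
350 = 7·49 + 7
49 = 7·7 + 0
gcd(11445, 4648) = 7.
Back-substituting:
7 = 350 − 7·49
7 = −7·2149 + 43·350
7 = 43·4648 − 93·2149
7 = −93·11445 + 229·4648
So 7 = (-93)·11445 + (229)·4648.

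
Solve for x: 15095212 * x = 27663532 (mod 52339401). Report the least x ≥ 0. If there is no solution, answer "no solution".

46386352

First find gcd(15095212, 52339401):
52339401 = 3·15095212 + 7053765
15095212 = 2·7053765 + 987682
7053765 = 7·987682 + 139991
987682 = 7·139991 + 7745
139991 = 18·7745 + 581
7745 = 13·581 + 192
581 = 3·192 + 5
192 = 38·5 + 2
5 = 2·2 + 1
2 = 2·1 + 0
gcd = 1, so a unique solution mod 52339401 exists.
Back-substitute for the Bézout coefficients:
1 = 5 − 2·2
1 = −2·192 + 77·5
1 = 77·581 − 233·192
1 = −233·7745 + 3106·581
1 = 3106·139991 − 56141·7745
1 = −56141·987682 + 396093·139991
1 = 396093·7053765 − 2828792·987682
1 = −2828792·15095212 + 6053677·7053765
1 = 6053677·52339401 − 20989823·15095212
So 15095212·(-20989823) ≡ 1 (mod 52339401), giving 15095212⁻¹ ≡ 31349578.
x ≡ 15095212⁻¹·27663532 ≡ 31349578·27663532 ≡ 46386352 (mod 52339401).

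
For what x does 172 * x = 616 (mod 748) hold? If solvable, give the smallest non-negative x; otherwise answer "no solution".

121

First find gcd(172, 748):
748 = 4*172 + 60
172 = 2*60 + 52
60 = 1*52 + 8
52 = 6*8 + 4
8 = 2*4 + 0
gcd = 4 and 4 | 616, so solutions exist. Divide through by 4: 43x ≡ 154 (mod 187).
Now find 43⁻¹ mod 187:
187 = 4·43 + 15
43 = 2·15 + 13
15 = 1·13 + 2
13 = 6·2 + 1
2 = 2·1 + 0
Back-substitute:
1 = 13 − 6·2
1 = −6·15 + 7·13
1 = 7·43 − 20·15
1 = −20·187 + 87·43
So 43⁻¹ ≡ 87 (mod 187).
Then x ≡ 87·154 ≡ 121 (mod 187); the smallest non-negative solution is x = 121.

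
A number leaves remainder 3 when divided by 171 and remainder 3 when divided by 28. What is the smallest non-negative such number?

3

Write x = 3 + 171·k. Then 171·k ≡ 3 − 3 ≡ 0 (mod 28).
Need 171⁻¹ mod 28. Extended Euclid on (28, 3):
28 = 9·3 + 1
3 = 3·1 + 0
Back-substitute:
1 = 28 − 9·3
171⁻¹ ≡ 19 (mod 28), so k ≡ 19·0 ≡ 0 (mod 28).
x = 3 + 171·0 = 3.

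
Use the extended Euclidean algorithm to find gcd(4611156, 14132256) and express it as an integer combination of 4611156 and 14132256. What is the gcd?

Apply Euclid's algorithm to 14132256 and 4611156:
14132256 = 3*4611156 + 298788
4611156 = 15*298788 + 129336
298788 = 2*129336 + 40116
129336 = 3*40116 + 8988
40116 = 4*8988 + 4164
8988 = 2*4164 + 660
4164 = 6*660 + 204
660 = 3*204 + 48
204 = 4*48 + 12
48 = 4*12 + 0
gcd(4611156, 14132256) = 12.
Express as a combination:
12 = 204 − 4·48
12 = −4·660 + 13·204
12 = 13·4164 − 82·660
12 = −82·8988 + 177·4164
12 = 177·40116 − 790·8988
12 = −790·129336 + 2547·40116
12 = 2547·298788 − 5884·129336
12 = −5884·4611156 + 90807·298788
12 = 90807·14132256 − 278305·4611156
So 12 = (90807)·14132256 + (-278305)·4611156.

12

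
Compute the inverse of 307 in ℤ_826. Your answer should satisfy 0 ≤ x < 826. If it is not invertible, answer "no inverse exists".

713

Extended Euclidean algorithm:
826 = 2*307 + 212
307 = 1*212 + 95
212 = 2*95 + 22
95 = 4*22 + 7
22 = 3*7 + 1
7 = 7*1 + 0
Since gcd(307, 826) = 1, back-substitute to write 1 as a combination:
1 = 22 − 3·7
1 = −3·95 + 13·22
1 = 13·212 − 29·95
1 = −29·307 + 42·212
1 = 42·826 − 113·307
So 307·(-113) ≡ 1 (mod 826), and -113 ≡ 713 (mod 826).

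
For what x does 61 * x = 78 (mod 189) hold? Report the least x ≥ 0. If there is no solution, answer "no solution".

First find gcd(61, 189):
189 = 3*61 + 6
61 = 10*6 + 1
6 = 6*1 + 0
gcd = 1, so a unique solution mod 189 exists.
Back-substitute for the Bézout coefficients:
1 = 61 − 10·6
1 = −10·189 + 31·61
So 61·(31) ≡ 1 (mod 189), giving 61⁻¹ ≡ 31.
x ≡ 61⁻¹·78 ≡ 31·78 ≡ 150 (mod 189).

150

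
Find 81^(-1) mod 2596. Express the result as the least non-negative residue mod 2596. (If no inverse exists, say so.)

641

gcd(2596, 81) by repeated division:
2596 = 32×81 + 4
81 = 20×4 + 1
4 = 4×1 + 0
The gcd is 1. Working backward:
1 = 81 − 20·4
1 = −20·2596 + 641·81
So 81·641 ≡ 1 (mod 2596).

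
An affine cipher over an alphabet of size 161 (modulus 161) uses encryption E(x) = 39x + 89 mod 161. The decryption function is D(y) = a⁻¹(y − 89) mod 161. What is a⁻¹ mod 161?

Extended Euclidean algorithm:
161 = 4*39 + 5
39 = 7*5 + 4
5 = 1*4 + 1
4 = 4*1 + 0
gcd = 1, so the inverse exists. Back-substitute:
1 = 5 − 4
1 = −39 + 8·5
1 = 8·161 − 33·39
So 39·(-33) ≡ 1 (mod 161), and -33 ≡ 128 (mod 161).

128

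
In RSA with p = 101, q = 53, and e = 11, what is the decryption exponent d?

1891

φ(n) = (p−1)(q−1) = 100·52 = 5200.
Need d with 11·d ≡ 1 (mod 5200). Apply the extended Euclidean algorithm:
5200 = 472*11 + 8
11 = 1*8 + 3
8 = 2*3 + 2
3 = 1*2 + 1
2 = 2*1 + 0
Back-substitute:
1 = 3 − 2
1 = −8 + 3·3
1 = 3·11 − 4·8
1 = −4·5200 + 1891·11
So 11·1891 ≡ 1 (mod 5200), hence d = 1891.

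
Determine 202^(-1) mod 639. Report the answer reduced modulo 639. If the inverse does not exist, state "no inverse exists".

Apply the Euclidean algorithm to 639 and 202:
639 = 3*202 + 33
202 = 6*33 + 4
33 = 8*4 + 1
4 = 4*1 + 0
Since gcd(202, 639) = 1, back-substitute to write 1 as a combination:
1 = 33 − 8·4
1 = −8·202 + 49·33
1 = 49·639 − 155·202
So 202·(-155) ≡ 1 (mod 639), and -155 ≡ 484 (mod 639).

484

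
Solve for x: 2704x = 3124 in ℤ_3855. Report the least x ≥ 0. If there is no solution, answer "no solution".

First find gcd(2704, 3855):
3855 = 1*2704 + 1151
2704 = 2*1151 + 402
1151 = 2*402 + 347
402 = 1*347 + 55
347 = 6*55 + 17
55 = 3*17 + 4
17 = 4*4 + 1
4 = 4*1 + 0
gcd = 1, so a unique solution mod 3855 exists.
Back-substitute for the Bézout coefficients:
1 = 17 − 4·4
1 = −4·55 + 13·17
1 = 13·347 − 82·55
1 = −82·402 + 95·347
1 = 95·1151 − 272·402
1 = −272·2704 + 639·1151
1 = 639·3855 − 911·2704
So 2704·(-911) ≡ 1 (mod 3855), giving 2704⁻¹ ≡ 2944.
x ≡ 2704⁻¹·3124 ≡ 2944·3124 ≡ 2881 (mod 3855).

2881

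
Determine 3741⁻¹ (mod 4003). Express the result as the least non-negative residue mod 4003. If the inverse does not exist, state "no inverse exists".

3071

Apply the Euclidean algorithm to 4003 and 3741:
4003 = 1*3741 + 262
3741 = 14*262 + 73
262 = 3*73 + 43
73 = 1*43 + 30
43 = 1*30 + 13
30 = 2*13 + 4
13 = 3*4 + 1
4 = 4*1 + 0
The gcd is 1. Working backward:
1 = 13 − 3·4
1 = −3·30 + 7·13
1 = 7·43 − 10·30
1 = −10·73 + 17·43
1 = 17·262 − 61·73
1 = −61·3741 + 871·262
1 = 871·4003 − 932·3741
Thus 3741·(-932) ≡ 1 (mod 4003); reducing, -932 mod 4003 = 3071.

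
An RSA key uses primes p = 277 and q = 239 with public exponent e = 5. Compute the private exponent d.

39413

φ(n) = (p−1)(q−1) = 276·238 = 65688.
Need d with 5·d ≡ 1 (mod 65688). Apply the extended Euclidean algorithm:
65688 = 13137·5 + 3
5 = 1·3 + 2
3 = 1·2 + 1
2 = 2·1 + 0
Back-substitute:
1 = 3 − 2
1 = −5 + 2·3
1 = 2·65688 − 26275·5
So 5·(-26275) ≡ 1 (mod 65688), hence d ≡ -26275 ≡ 39413 (mod 65688).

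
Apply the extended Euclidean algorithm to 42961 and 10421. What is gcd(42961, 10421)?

Repeated division:
42961 = 4·10421 + 1277
10421 = 8·1277 + 205
1277 = 6·205 + 47
205 = 4·47 + 17
47 = 2·17 + 13
17 = 1·13 + 4
13 = 3·4 + 1
4 = 4·1 + 0
gcd(42961, 10421) = 1.
Working backward:
1 = 13 − 3·4
1 = −3·17 + 4·13
1 = 4·47 − 11·17
1 = −11·205 + 48·47
1 = 48·1277 − 299·205
1 = −299·10421 + 2440·1277
1 = 2440·42961 − 10059·10421
So 1 = (2440)·42961 + (-10059)·10421.

1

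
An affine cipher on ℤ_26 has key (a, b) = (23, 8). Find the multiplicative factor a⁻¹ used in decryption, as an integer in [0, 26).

17

Apply the Euclidean algorithm to 26 and 23:
26 = 1·23 + 3
23 = 7·3 + 2
3 = 1·2 + 1
2 = 2·1 + 0
The gcd is 1. Working backward:
1 = 3 − 2
1 = −23 + 8·3
1 = 8·26 − 9·23
So 23·(-9) ≡ 1 (mod 26), and -9 ≡ 17 (mod 26).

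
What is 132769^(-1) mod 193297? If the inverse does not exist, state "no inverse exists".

no inverse exists

Euclidean algorithm on 193297, 132769:
193297 = 1×132769 + 60528
132769 = 2×60528 + 11713
60528 = 5×11713 + 1963
11713 = 5×1963 + 1898
1963 = 1×1898 + 65
1898 = 29×65 + 13
65 = 5×13 + 0
The gcd is 13, not 1, hence no inverse exists.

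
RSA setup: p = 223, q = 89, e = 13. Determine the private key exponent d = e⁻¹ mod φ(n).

φ(n) = (p−1)(q−1) = 222·88 = 19536.
Need d with 13·d ≡ 1 (mod 19536). Apply the extended Euclidean algorithm:
19536 = 1502×13 + 10
13 = 1×10 + 3
10 = 3×3 + 1
3 = 3×1 + 0
Back-substitute:
1 = 10 − 3·3
1 = −3·13 + 4·10
1 = 4·19536 − 6011·13
So 13·(-6011) ≡ 1 (mod 19536), hence d ≡ -6011 ≡ 13525 (mod 19536).

13525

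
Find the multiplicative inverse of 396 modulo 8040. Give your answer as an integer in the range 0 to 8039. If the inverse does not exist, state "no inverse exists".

Compute gcd(396, 8040):
8040 = 20*396 + 120
396 = 3*120 + 36
120 = 3*36 + 12
36 = 3*12 + 0
gcd(396, 8040) = 12 ≠ 1, so 396 has no multiplicative inverse modulo 8040.

no inverse exists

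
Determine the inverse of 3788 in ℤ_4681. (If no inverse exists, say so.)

Run Euclid on (4681, 3788):
4681 = 1·3788 + 893
3788 = 4·893 + 216
893 = 4·216 + 29
216 = 7·29 + 13
29 = 2·13 + 3
13 = 4·3 + 1
3 = 3·1 + 0
Since gcd(3788, 4681) = 1, back-substitute to write 1 as a combination:
1 = 13 − 4·3
1 = −4·29 + 9·13
1 = 9·216 − 67·29
1 = −67·893 + 277·216
1 = 277·3788 − 1175·893
1 = −1175·4681 + 1452·3788
So 3788·1452 ≡ 1 (mod 4681).

1452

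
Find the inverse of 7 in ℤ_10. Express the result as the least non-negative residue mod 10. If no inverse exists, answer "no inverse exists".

3

gcd(10, 7) by repeated division:
10 = 1·7 + 3
7 = 2·3 + 1
3 = 3·1 + 0
gcd = 1, so the inverse exists. Back-substitute:
1 = 7 − 2·3
1 = −2·10 + 3·7
So 7·3 ≡ 1 (mod 10).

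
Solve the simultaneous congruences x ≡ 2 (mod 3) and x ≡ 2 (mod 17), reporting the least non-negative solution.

2

Write x = 2 + 3·k. Then 3·k ≡ 2 − 2 ≡ 0 (mod 17).
Need 3⁻¹ mod 17. Extended Euclid on (17, 3):
17 = 5×3 + 2
3 = 1×2 + 1
2 = 2×1 + 0
Back-substitute:
1 = 3 − 2
1 = −17 + 6·3
3⁻¹ ≡ 6 (mod 17), so k ≡ 6·0 ≡ 0 (mod 17).
x = 2 + 3·0 = 2.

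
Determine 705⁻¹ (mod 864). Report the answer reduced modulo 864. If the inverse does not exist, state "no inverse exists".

no inverse exists

Euclidean algorithm on 864, 705:
864 = 1×705 + 159
705 = 4×159 + 69
159 = 2×69 + 21
69 = 3×21 + 6
21 = 3×6 + 3
6 = 2×3 + 0
gcd(705, 864) = 3 ≠ 1, so 705 has no multiplicative inverse modulo 864.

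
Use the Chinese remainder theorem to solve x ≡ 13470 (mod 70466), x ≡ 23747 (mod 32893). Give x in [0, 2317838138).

728702376

Write x = 13470 + 70466·k. Then 70466·k ≡ 23747 − 13470 ≡ 10277 (mod 32893).
Need 70466⁻¹ mod 32893. Extended Euclid on (32893, 4680):
32893 = 7·4680 + 133
4680 = 35·133 + 25
133 = 5·25 + 8
25 = 3·8 + 1
8 = 8·1 + 0
Back-substitute:
1 = 25 − 3·8
1 = −3·133 + 16·25
1 = 16·4680 − 563·133
1 = −563·32893 + 3957·4680
70466⁻¹ ≡ 3957 (mod 32893), so k ≡ 3957·10277 ≡ 10341 (mod 32893).
x = 13470 + 70466·10341 = 728702376.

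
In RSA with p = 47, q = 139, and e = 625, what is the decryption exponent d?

φ(n) = (p−1)(q−1) = 46·138 = 6348.
Need d with 625·d ≡ 1 (mod 6348). Apply the extended Euclidean algorithm:
6348 = 10·625 + 98
625 = 6·98 + 37
98 = 2·37 + 24
37 = 1·24 + 13
24 = 1·13 + 11
13 = 1·11 + 2
11 = 5·2 + 1
2 = 2·1 + 0
Back-substitute:
1 = 11 − 5·2
1 = −5·13 + 6·11
1 = 6·24 − 11·13
1 = −11·37 + 17·24
1 = 17·98 − 45·37
1 = −45·625 + 287·98
1 = 287·6348 − 2915·625
So 625·(-2915) ≡ 1 (mod 6348), hence d ≡ -2915 ≡ 3433 (mod 6348).

3433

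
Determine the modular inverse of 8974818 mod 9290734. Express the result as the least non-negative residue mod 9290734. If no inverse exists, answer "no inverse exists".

Compute gcd(8974818, 9290734):
9290734 = 1·8974818 + 315916
8974818 = 28·315916 + 129170
315916 = 2·129170 + 57576
129170 = 2·57576 + 14018
57576 = 4·14018 + 1504
14018 = 9·1504 + 482
1504 = 3·482 + 58
482 = 8·58 + 18
58 = 3·18 + 4
18 = 4·4 + 2
4 = 2·2 + 0
The gcd is 2, not 1, hence no inverse exists.

no inverse exists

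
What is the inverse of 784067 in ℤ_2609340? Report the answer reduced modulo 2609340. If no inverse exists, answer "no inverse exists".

Apply the Euclidean algorithm to 2609340 and 784067:
2609340 = 3·784067 + 257139
784067 = 3·257139 + 12650
257139 = 20·12650 + 4139
12650 = 3·4139 + 233
4139 = 17·233 + 178
233 = 1·178 + 55
178 = 3·55 + 13
55 = 4·13 + 3
13 = 4·3 + 1
3 = 3·1 + 0
The gcd is 1. Working backward:
1 = 13 − 4·3
1 = −4·55 + 17·13
1 = 17·178 − 55·55
1 = −55·233 + 72·178
1 = 72·4139 − 1279·233
1 = −1279·12650 + 3909·4139
1 = 3909·257139 − 79459·12650
1 = −79459·784067 + 242286·257139
1 = 242286·2609340 − 806317·784067
Hence 784067⁻¹ ≡ -806317 ≡ 1803023 (mod 2609340).

1803023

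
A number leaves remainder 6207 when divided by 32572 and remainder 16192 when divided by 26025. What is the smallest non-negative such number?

470834467

Write x = 6207 + 32572·k. Then 32572·k ≡ 16192 − 6207 ≡ 9985 (mod 26025).
Need 32572⁻¹ mod 26025. Extended Euclid on (26025, 6547):
26025 = 3*6547 + 6384
6547 = 1*6384 + 163
6384 = 39*163 + 27
163 = 6*27 + 1
27 = 27*1 + 0
Back-substitute:
1 = 163 − 6·27
1 = −6·6384 + 235·163
1 = 235·6547 − 241·6384
1 = −241·26025 + 958·6547
32572⁻¹ ≡ 958 (mod 26025), so k ≡ 958·9985 ≡ 14455 (mod 26025).
x = 6207 + 32572·14455 = 470834467.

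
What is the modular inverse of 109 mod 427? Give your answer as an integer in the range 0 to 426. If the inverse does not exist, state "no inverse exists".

380

Extended Euclidean algorithm:
427 = 3×109 + 100
109 = 1×100 + 9
100 = 11×9 + 1
9 = 9×1 + 0
The gcd is 1. Working backward:
1 = 100 − 11·9
1 = −11·109 + 12·100
1 = 12·427 − 47·109
Hence 109⁻¹ ≡ -47 ≡ 380 (mod 427).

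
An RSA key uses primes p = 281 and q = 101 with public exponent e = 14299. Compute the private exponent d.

φ(n) = (p−1)(q−1) = 280·100 = 28000.
Need d with 14299·d ≡ 1 (mod 28000). Apply the extended Euclidean algorithm:
28000 = 1·14299 + 13701
14299 = 1·13701 + 598
13701 = 22·598 + 545
598 = 1·545 + 53
545 = 10·53 + 15
53 = 3·15 + 8
15 = 1·8 + 7
8 = 1·7 + 1
7 = 7·1 + 0
Back-substitute:
1 = 8 − 7
1 = −15 + 2·8
1 = 2·53 − 7·15
1 = −7·545 + 72·53
1 = 72·598 − 79·545
1 = −79·13701 + 1810·598
1 = 1810·14299 − 1889·13701
1 = −1889·28000 + 3699·14299
So 14299·3699 ≡ 1 (mod 28000), hence d = 3699.

3699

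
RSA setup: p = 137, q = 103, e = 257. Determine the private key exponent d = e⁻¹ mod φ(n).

2321

φ(n) = (p−1)(q−1) = 136·102 = 13872.
Need d with 257·d ≡ 1 (mod 13872). Apply the extended Euclidean algorithm:
13872 = 53·257 + 251
257 = 1·251 + 6
251 = 41·6 + 5
6 = 1·5 + 1
5 = 5·1 + 0
Back-substitute:
1 = 6 − 5
1 = −251 + 42·6
1 = 42·257 − 43·251
1 = −43·13872 + 2321·257
So 257·2321 ≡ 1 (mod 13872), hence d = 2321.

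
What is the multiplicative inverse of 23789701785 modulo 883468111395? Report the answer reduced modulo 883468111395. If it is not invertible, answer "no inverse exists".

Euclidean algorithm on 883468111395, 23789701785:
883468111395 = 37*23789701785 + 3249145350
23789701785 = 7*3249145350 + 1045684335
3249145350 = 3*1045684335 + 112092345
1045684335 = 9*112092345 + 36853230
112092345 = 3*36853230 + 1532655
36853230 = 24*1532655 + 69510
1532655 = 22*69510 + 3435
69510 = 20*3435 + 810
3435 = 4*810 + 195
810 = 4*195 + 30
195 = 6*30 + 15
30 = 2*15 + 0
gcd(23789701785, 883468111395) = 15 ≠ 1, so 23789701785 has no multiplicative inverse modulo 883468111395.

no inverse exists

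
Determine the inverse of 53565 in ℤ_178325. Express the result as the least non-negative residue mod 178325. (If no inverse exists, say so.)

no inverse exists

Compute gcd(53565, 178325):
178325 = 3*53565 + 17630
53565 = 3*17630 + 675
17630 = 26*675 + 80
675 = 8*80 + 35
80 = 2*35 + 10
35 = 3*10 + 5
10 = 2*5 + 0
gcd(53565, 178325) = 5 ≠ 1, so 53565 has no multiplicative inverse modulo 178325.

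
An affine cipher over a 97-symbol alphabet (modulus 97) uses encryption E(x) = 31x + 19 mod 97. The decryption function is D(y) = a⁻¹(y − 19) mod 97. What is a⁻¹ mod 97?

Apply the Euclidean algorithm to 97 and 31:
97 = 3*31 + 4
31 = 7*4 + 3
4 = 1*3 + 1
3 = 3*1 + 0
The gcd is 1. Working backward:
1 = 4 − 3
1 = −31 + 8·4
1 = 8·97 − 25·31
Hence 31⁻¹ ≡ -25 ≡ 72 (mod 97).

72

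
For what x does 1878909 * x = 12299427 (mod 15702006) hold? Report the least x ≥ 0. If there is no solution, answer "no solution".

First find gcd(1878909, 15702006):
15702006 = 8·1878909 + 670734
1878909 = 2·670734 + 537441
670734 = 1·537441 + 133293
537441 = 4·133293 + 4269
133293 = 31·4269 + 954
4269 = 4·954 + 453
954 = 2·453 + 48
453 = 9·48 + 21
48 = 2·21 + 6
21 = 3·6 + 3
6 = 2·3 + 0
gcd = 3 and 3 | 12299427, so solutions exist. Divide through by 3: 626303x ≡ 4099809 (mod 5234002).
Now find 626303⁻¹ mod 5234002:
5234002 = 8*626303 + 223578
626303 = 2*223578 + 179147
223578 = 1*179147 + 44431
179147 = 4*44431 + 1423
44431 = 31*1423 + 318
1423 = 4*318 + 151
318 = 2*151 + 16
151 = 9*16 + 7
16 = 2*7 + 2
7 = 3*2 + 1
2 = 2*1 + 0
Back-substitute:
1 = 7 − 3·2
1 = −3·16 + 7·7
1 = 7·151 − 66·16
1 = −66·318 + 139·151
1 = 139·1423 − 622·318
1 = −622·44431 + 19421·1423
1 = 19421·179147 − 78306·44431
1 = −78306·223578 + 97727·179147
1 = 97727·626303 − 273760·223578
1 = −273760·5234002 + 2287807·626303
So 626303⁻¹ ≡ 2287807 (mod 5234002).
Then x ≡ 2287807·4099809 ≡ 4614773 (mod 5234002); the smallest non-negative solution is x = 4614773.

4614773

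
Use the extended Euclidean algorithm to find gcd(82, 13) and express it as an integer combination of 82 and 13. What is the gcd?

1

Repeated division:
82 = 6×13 + 4
13 = 3×4 + 1
4 = 4×1 + 0
gcd(82, 13) = 1.
Working backward:
1 = 13 − 3·4
1 = −3·82 + 19·13
So 1 = (-3)·82 + (19)·13.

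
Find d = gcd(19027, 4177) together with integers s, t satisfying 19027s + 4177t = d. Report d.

1

Euclidean algorithm:
19027 = 4·4177 + 2319
4177 = 1·2319 + 1858
2319 = 1·1858 + 461
1858 = 4·461 + 14
461 = 32·14 + 13
14 = 1·13 + 1
13 = 13·1 + 0
gcd(19027, 4177) = 1.
Working backward:
1 = 14 − 13
1 = −461 + 33·14
1 = 33·1858 − 133·461
1 = −133·2319 + 166·1858
1 = 166·4177 − 299·2319
1 = −299·19027 + 1362·4177
So 1 = (-299)·19027 + (1362)·4177.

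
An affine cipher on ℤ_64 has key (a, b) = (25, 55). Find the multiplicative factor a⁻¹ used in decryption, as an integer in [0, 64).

41

Run Euclid on (64, 25):
64 = 2×25 + 14
25 = 1×14 + 11
14 = 1×11 + 3
11 = 3×3 + 2
3 = 1×2 + 1
2 = 2×1 + 0
The gcd is 1. Working backward:
1 = 3 − 2
1 = −11 + 4·3
1 = 4·14 − 5·11
1 = −5·25 + 9·14
1 = 9·64 − 23·25
Hence 25⁻¹ ≡ -23 ≡ 41 (mod 64).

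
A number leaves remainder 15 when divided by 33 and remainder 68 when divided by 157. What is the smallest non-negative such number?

3051

Write x = 15 + 33·k. Then 33·k ≡ 68 − 15 ≡ 53 (mod 157).
Need 33⁻¹ mod 157. Extended Euclid on (157, 33):
157 = 4*33 + 25
33 = 1*25 + 8
25 = 3*8 + 1
8 = 8*1 + 0
Back-substitute:
1 = 25 − 3·8
1 = −3·33 + 4·25
1 = 4·157 − 19·33
33⁻¹ ≡ 138 (mod 157), so k ≡ 138·53 ≡ 92 (mod 157).
x = 15 + 33·92 = 3051.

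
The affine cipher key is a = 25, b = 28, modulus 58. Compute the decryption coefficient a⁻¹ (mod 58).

Run Euclid on (58, 25):
58 = 2*25 + 8
25 = 3*8 + 1
8 = 8*1 + 0
Since gcd(25, 58) = 1, back-substitute to write 1 as a combination:
1 = 25 − 3·8
1 = −3·58 + 7·25
So 25·7 ≡ 1 (mod 58).

7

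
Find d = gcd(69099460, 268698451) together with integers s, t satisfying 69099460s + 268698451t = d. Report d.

1

Repeated division:
268698451 = 3*69099460 + 61400071
69099460 = 1*61400071 + 7699389
61400071 = 7*7699389 + 7504348
7699389 = 1*7504348 + 195041
7504348 = 38*195041 + 92790
195041 = 2*92790 + 9461
92790 = 9*9461 + 7641
9461 = 1*7641 + 1820
7641 = 4*1820 + 361
1820 = 5*361 + 15
361 = 24*15 + 1
15 = 15*1 + 0
gcd(69099460, 268698451) = 1.
Working backward:
1 = 361 − 24·15
1 = −24·1820 + 121·361
1 = 121·7641 − 508·1820
1 = −508·9461 + 629·7641
1 = 629·92790 − 6169·9461
1 = −6169·195041 + 12967·92790
1 = 12967·7504348 − 498915·195041
1 = −498915·7699389 + 511882·7504348
1 = 511882·61400071 − 4082089·7699389
1 = −4082089·69099460 + 4593971·61400071
1 = 4593971·268698451 − 17864002·69099460
So 1 = (4593971)·268698451 + (-17864002)·69099460.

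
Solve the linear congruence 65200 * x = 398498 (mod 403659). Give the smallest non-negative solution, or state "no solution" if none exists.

284660

First find gcd(65200, 403659):
403659 = 6*65200 + 12459
65200 = 5*12459 + 2905
12459 = 4*2905 + 839
2905 = 3*839 + 388
839 = 2*388 + 63
388 = 6*63 + 10
63 = 6*10 + 3
10 = 3*3 + 1
3 = 3*1 + 0
gcd = 1, so a unique solution mod 403659 exists.
Back-substitute for the Bézout coefficients:
1 = 10 − 3·3
1 = −3·63 + 19·10
1 = 19·388 − 117·63
1 = −117·839 + 253·388
1 = 253·2905 − 876·839
1 = −876·12459 + 3757·2905
1 = 3757·65200 − 19661·12459
1 = −19661·403659 + 121723·65200
So 65200·(121723) ≡ 1 (mod 403659), giving 65200⁻¹ ≡ 121723.
x ≡ 65200⁻¹·398498 ≡ 121723·398498 ≡ 284660 (mod 403659).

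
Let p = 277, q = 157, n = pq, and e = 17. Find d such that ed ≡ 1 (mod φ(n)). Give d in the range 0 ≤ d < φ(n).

17729

φ(n) = (p−1)(q−1) = 276·156 = 43056.
Need d with 17·d ≡ 1 (mod 43056). Apply the extended Euclidean algorithm:
43056 = 2532×17 + 12
17 = 1×12 + 5
12 = 2×5 + 2
5 = 2×2 + 1
2 = 2×1 + 0
Back-substitute:
1 = 5 − 2·2
1 = −2·12 + 5·5
1 = 5·17 − 7·12
1 = −7·43056 + 17729·17
So 17·17729 ≡ 1 (mod 43056), hence d = 17729.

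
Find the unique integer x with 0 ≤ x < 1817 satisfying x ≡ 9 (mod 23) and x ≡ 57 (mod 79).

768

Write x = 9 + 23·k. Then 23·k ≡ 57 − 9 ≡ 48 (mod 79).
Need 23⁻¹ mod 79. Extended Euclid on (79, 23):
79 = 3*23 + 10
23 = 2*10 + 3
10 = 3*3 + 1
3 = 3*1 + 0
Back-substitute:
1 = 10 − 3·3
1 = −3·23 + 7·10
1 = 7·79 − 24·23
23⁻¹ ≡ 55 (mod 79), so k ≡ 55·48 ≡ 33 (mod 79).
x = 9 + 23·33 = 768.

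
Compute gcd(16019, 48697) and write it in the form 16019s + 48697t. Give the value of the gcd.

1

Euclidean algorithm:
48697 = 3×16019 + 640
16019 = 25×640 + 19
640 = 33×19 + 13
19 = 1×13 + 6
13 = 2×6 + 1
6 = 6×1 + 0
gcd(16019, 48697) = 1.
Back-substituting:
1 = 13 − 2·6
1 = −2·19 + 3·13
1 = 3·640 − 101·19
1 = −101·16019 + 2528·640
1 = 2528·48697 − 7685·16019
So 1 = (2528)·48697 + (-7685)·16019.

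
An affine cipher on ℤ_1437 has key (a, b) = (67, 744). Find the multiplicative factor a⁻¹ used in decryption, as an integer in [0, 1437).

622

gcd(1437, 67) by repeated division:
1437 = 21·67 + 30
67 = 2·30 + 7
30 = 4·7 + 2
7 = 3·2 + 1
2 = 2·1 + 0
Since gcd(67, 1437) = 1, back-substitute to write 1 as a combination:
1 = 7 − 3·2
1 = −3·30 + 13·7
1 = 13·67 − 29·30
1 = −29·1437 + 622·67
So 67·622 ≡ 1 (mod 1437).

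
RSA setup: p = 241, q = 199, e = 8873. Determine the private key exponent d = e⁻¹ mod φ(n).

40697

φ(n) = (p−1)(q−1) = 240·198 = 47520.
Need d with 8873·d ≡ 1 (mod 47520). Apply the extended Euclidean algorithm:
47520 = 5·8873 + 3155
8873 = 2·3155 + 2563
3155 = 1·2563 + 592
2563 = 4·592 + 195
592 = 3·195 + 7
195 = 27·7 + 6
7 = 1·6 + 1
6 = 6·1 + 0
Back-substitute:
1 = 7 − 6
1 = −195 + 28·7
1 = 28·592 − 85·195
1 = −85·2563 + 368·592
1 = 368·3155 − 453·2563
1 = −453·8873 + 1274·3155
1 = 1274·47520 − 6823·8873
So 8873·(-6823) ≡ 1 (mod 47520), hence d ≡ -6823 ≡ 40697 (mod 47520).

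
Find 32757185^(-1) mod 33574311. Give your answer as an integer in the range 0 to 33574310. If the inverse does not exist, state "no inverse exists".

25548494

Apply the Euclidean algorithm to 33574311 and 32757185:
33574311 = 1*32757185 + 817126
32757185 = 40*817126 + 72145
817126 = 11*72145 + 23531
72145 = 3*23531 + 1552
23531 = 15*1552 + 251
1552 = 6*251 + 46
251 = 5*46 + 21
46 = 2*21 + 4
21 = 5*4 + 1
4 = 4*1 + 0
The gcd is 1. Working backward:
1 = 21 − 5·4
1 = −5·46 + 11·21
1 = 11·251 − 60·46
1 = −60·1552 + 371·251
1 = 371·23531 − 5625·1552
1 = −5625·72145 + 17246·23531
1 = 17246·817126 − 195331·72145
1 = −195331·32757185 + 7830486·817126
1 = 7830486·33574311 − 8025817·32757185
Thus 32757185·(-8025817) ≡ 1 (mod 33574311); reducing, -8025817 mod 33574311 = 25548494.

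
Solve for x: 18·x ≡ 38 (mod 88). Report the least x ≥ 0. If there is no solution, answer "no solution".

First find gcd(18, 88):
88 = 4*18 + 16
18 = 1*16 + 2
16 = 8*2 + 0
gcd = 2 and 2 | 38, so solutions exist. Divide through by 2: 9x ≡ 19 (mod 44).
Now find 9⁻¹ mod 44:
44 = 4×9 + 8
9 = 1×8 + 1
8 = 8×1 + 0
Back-substitute:
1 = 9 − 8
1 = −44 + 5·9
So 9⁻¹ ≡ 5 (mod 44).
Then x ≡ 5·19 ≡ 7 (mod 44); the smallest non-negative solution is x = 7.

7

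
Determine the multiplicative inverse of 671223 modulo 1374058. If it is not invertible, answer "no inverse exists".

Compute gcd(671223, 1374058):
1374058 = 2·671223 + 31612
671223 = 21·31612 + 7371
31612 = 4·7371 + 2128
7371 = 3·2128 + 987
2128 = 2·987 + 154
987 = 6·154 + 63
154 = 2·63 + 28
63 = 2·28 + 7
28 = 4·7 + 0
Since gcd = 7 > 1, 671223 is not a unit mod 1374058.

no inverse exists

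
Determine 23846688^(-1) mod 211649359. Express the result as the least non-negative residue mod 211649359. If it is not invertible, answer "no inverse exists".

98982521

Extended Euclidean algorithm:
211649359 = 8*23846688 + 20875855
23846688 = 1*20875855 + 2970833
20875855 = 7*2970833 + 80024
2970833 = 37*80024 + 9945
80024 = 8*9945 + 464
9945 = 21*464 + 201
464 = 2*201 + 62
201 = 3*62 + 15
62 = 4*15 + 2
15 = 7*2 + 1
2 = 2*1 + 0
Since gcd(23846688, 211649359) = 1, back-substitute to write 1 as a combination:
1 = 15 − 7·2
1 = −7·62 + 29·15
1 = 29·201 − 94·62
1 = −94·464 + 217·201
1 = 217·9945 − 4651·464
1 = −4651·80024 + 37425·9945
1 = 37425·2970833 − 1389376·80024
1 = −1389376·20875855 + 9763057·2970833
1 = 9763057·23846688 − 11152433·20875855
1 = −11152433·211649359 + 98982521·23846688
So 23846688·98982521 ≡ 1 (mod 211649359).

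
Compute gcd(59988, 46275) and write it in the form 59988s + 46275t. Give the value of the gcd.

3

Euclidean algorithm:
59988 = 1×46275 + 13713
46275 = 3×13713 + 5136
13713 = 2×5136 + 3441
5136 = 1×3441 + 1695
3441 = 2×1695 + 51
1695 = 33×51 + 12
51 = 4×12 + 3
12 = 4×3 + 0
gcd(59988, 46275) = 3.
Express as a combination:
3 = 51 − 4·12
3 = −4·1695 + 133·51
3 = 133·3441 − 270·1695
3 = −270·5136 + 403·3441
3 = 403·13713 − 1076·5136
3 = −1076·46275 + 3631·13713
3 = 3631·59988 − 4707·46275
So 3 = (3631)·59988 + (-4707)·46275.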